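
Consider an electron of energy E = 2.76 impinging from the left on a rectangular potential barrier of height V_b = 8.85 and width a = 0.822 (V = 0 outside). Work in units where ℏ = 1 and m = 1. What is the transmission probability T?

Since E < V_b the interior solution is evanescent with decay constant κ = √(2m(V_b − E))/ℏ = 3.490.
κa = 2.869, sinh(κa) = 8.779.
Matching ψ, ψ′ at both faces gives T = [1 + V_b² sinh²(κa) / (4E(V_b − E))]⁻¹ = 1/90.79 = 0.0110.

T = 0.0110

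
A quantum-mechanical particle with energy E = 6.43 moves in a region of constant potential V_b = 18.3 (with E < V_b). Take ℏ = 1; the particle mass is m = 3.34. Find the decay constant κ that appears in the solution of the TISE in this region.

Since E < V_b the TISE in this region is ψ'' = κ²ψ with κ = √(2m(V_b − E))/ℏ.
κ = √(2 × 3.34 × 11.87) = 8.905.

κ = 8.90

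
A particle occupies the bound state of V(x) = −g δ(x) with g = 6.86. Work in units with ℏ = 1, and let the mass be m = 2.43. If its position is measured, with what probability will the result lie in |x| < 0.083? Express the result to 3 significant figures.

The normalised bound state is ψ = √κ e^{−κ|x|} with κ = mg/ℏ² = 16.67.
P(|x| < d) = ∫_{−d}^{d} κ e^{−2κ|x|} dx = 1 − e^{−2κd} = 1 − e^{−2.767} = 0.9372.

P = 0.937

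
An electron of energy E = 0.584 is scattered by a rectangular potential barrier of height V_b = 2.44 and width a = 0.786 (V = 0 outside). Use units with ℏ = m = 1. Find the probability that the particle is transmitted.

T = 0.135

E < V_b: inside the barrier ψ ∝ e^{±κx} with κ = √(2m(V_b − E))/ℏ = 1.927.
κa = 1.514, sinh(κa) = 2.163.
The exact tunnelling result is T⁻¹ = 1 + V_b² sinh²(κa) / [4E(V_b − E)] = 7.426, so T = 0.135.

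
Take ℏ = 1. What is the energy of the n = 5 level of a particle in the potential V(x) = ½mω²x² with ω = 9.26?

The oscillator eigenvalues are E_n = ℏω(n + ½), so E_5 = 9.26 × 5.5 = 50.93.

E = 50.9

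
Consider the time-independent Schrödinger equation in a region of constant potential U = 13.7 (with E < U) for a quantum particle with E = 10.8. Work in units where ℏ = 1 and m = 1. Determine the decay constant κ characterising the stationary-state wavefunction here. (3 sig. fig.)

Since E < U the TISE in this region is ψ'' = κ²ψ with κ = √(2m(U − E))/ℏ.
κ = √(2 × 1 × 2.9) = 2.408.

κ = 2.41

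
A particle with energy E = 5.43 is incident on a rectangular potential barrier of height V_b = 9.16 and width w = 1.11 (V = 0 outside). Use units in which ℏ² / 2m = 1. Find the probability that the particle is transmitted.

E < V_b: inside the barrier ψ ∝ e^{±κx} with κ = √(2m(V_b − E))/ℏ = 1.931.
κw = 2.144, sinh(κw) = 4.207.
The exact tunnelling result is T⁻¹ = 1 + V_b² sinh²(κw) / [4E(V_b − E)] = 19.33, so T = 0.0517.

T = 0.0517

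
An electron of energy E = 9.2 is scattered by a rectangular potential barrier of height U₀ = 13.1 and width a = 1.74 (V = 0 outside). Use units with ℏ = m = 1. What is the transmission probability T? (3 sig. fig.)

T = 0.000201

Since E < U₀ the interior solution is evanescent with decay constant κ = √(2m(U₀ − E))/ℏ = 2.793.
κa = 4.860, sinh(κa) = 64.48.
Matching ψ, ψ′ at both faces gives T = [1 + U₀² sinh²(κa) / (4E(U₀ − E))]⁻¹ = 1/4972 = 0.000201.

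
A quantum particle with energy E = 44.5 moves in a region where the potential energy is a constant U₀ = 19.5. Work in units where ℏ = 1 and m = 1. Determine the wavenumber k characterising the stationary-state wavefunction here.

With E > U₀ the solution is oscillatory, ψ ∝ e^{±ikx} with k = √(2m(E − U₀))/ℏ.
k = √(2 × 1 × 25) = 7.071.

k = 7.07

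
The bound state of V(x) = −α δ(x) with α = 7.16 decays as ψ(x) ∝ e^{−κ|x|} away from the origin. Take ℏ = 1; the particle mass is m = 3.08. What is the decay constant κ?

κ = 22.1

Integrate −(ℏ²/2m)ψ'' − αδ(x)ψ = Eψ from −ε to +ε: the ψ'' term gives ψ'(0⁺) − ψ'(0⁻) and the δ term gives −(2mα/ℏ²)ψ(0).
With ψ ∝ e^{−κ|x|} this yields −2κ = −2mα/ℏ², so κ = mα/ℏ² = 22.05.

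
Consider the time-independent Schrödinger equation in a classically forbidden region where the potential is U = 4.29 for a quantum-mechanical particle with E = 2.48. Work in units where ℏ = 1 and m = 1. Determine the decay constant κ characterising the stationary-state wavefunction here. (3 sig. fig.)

Since E < U the TISE in this region is ψ'' = κ²ψ with κ = √(2m(U − E))/ℏ.
κ = √(2 × 1 × 1.81) = 1.903.

κ = 1.90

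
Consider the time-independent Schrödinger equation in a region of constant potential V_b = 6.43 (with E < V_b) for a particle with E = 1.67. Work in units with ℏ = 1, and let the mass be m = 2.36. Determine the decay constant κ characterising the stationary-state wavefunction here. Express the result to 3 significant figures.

Since E < V_b the TISE in this region is ψ'' = κ²ψ with κ = √(2m(V_b − E))/ℏ.
κ = √(2 × 2.36 × 4.76) = 4.740.

κ = 4.74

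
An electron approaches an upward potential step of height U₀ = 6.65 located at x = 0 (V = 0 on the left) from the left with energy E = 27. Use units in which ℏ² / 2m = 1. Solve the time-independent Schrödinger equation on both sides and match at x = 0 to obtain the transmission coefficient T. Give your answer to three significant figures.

T = 0.995

The wavenumbers are k₁ = √(2mE)/ℏ = 5.196 on the left and k₂ = √(2m(E − U₀))/ℏ = 4.511 on the right.
Continuity of ψ and ψ′ at the step yields the reflection amplitude r = (k₁ − k₂)/(k₁ + k₂) = 0.07057; thus R = |r|² = 0.004980, T = 0.9950.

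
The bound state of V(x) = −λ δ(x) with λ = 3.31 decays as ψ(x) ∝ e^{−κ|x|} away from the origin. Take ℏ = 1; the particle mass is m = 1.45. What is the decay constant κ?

κ = 4.80

Integrating the TISE across x = 0 gives the cusp condition ψ'(0⁺) − ψ'(0⁻) = −(2mλ/ℏ²)ψ(0).
With ψ ∝ e^{−κ|x|} this yields −2κ = −2mλ/ℏ², so κ = mλ/ℏ² = 4.800.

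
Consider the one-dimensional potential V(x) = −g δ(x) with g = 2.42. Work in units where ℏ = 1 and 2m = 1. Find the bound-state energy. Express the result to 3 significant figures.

E = -1.46

The bound state is ψ(x) = √κ e^{−κ|x|}. The derivative jump ψ'(0⁺) − ψ'(0⁻) = −(2mg/ℏ²)ψ(0) fixes κ = mg/ℏ² = 1.210.
Then E = −ℏ²κ²/(2m) = −mg²/(2ℏ²) = -1.464.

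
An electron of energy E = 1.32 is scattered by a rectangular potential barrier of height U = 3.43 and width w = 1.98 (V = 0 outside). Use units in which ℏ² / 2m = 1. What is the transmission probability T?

T = 0.0120

E < U: inside the barrier ψ ∝ e^{±κx} with κ = √(2m(U − E))/ℏ = 1.453.
κw = 2.876, sinh(κw) = 8.844.
Matching ψ, ψ′ at both faces gives T = [1 + U² sinh²(κw) / (4E(U − E))]⁻¹ = 1/83.61 = 0.0120.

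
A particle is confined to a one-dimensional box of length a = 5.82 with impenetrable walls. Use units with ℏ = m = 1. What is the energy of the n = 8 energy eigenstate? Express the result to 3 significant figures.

E = 9.32

The infinite-well eigenfunctions ψ_n = √(2/a) sin(nπx/a) vanish at both walls, giving E_n = n²π²ℏ²/(2ma²).
E_8 = 8² × π² / (2 × 1 × 5.82²) = 9.324.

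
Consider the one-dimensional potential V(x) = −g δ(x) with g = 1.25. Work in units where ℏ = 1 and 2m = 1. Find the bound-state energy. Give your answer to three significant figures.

E = -0.391

The bound state is ψ(x) = √κ e^{−κ|x|}. The derivative jump ψ'(0⁺) − ψ'(0⁻) = −(2mg/ℏ²)ψ(0) fixes κ = mg/ℏ² = 0.6250.
Then E = −ℏ²κ²/(2m) = −mg²/(2ℏ²) = -0.3906.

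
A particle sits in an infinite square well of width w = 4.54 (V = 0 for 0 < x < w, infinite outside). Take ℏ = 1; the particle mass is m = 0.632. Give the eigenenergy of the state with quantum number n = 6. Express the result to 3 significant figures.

Requiring ψ(0) = ψ(w) = 0 quantises k = nπ/w, hence E_n = ℏ²k²/2m = n²π²ℏ²/(2mw²).
E_6 = 6² × π² / (2 × 0.632 × 4.54²) = 13.64.

E = 13.6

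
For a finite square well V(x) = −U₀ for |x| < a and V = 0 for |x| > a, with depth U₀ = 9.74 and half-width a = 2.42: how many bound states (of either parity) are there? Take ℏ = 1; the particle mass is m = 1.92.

The dimensionless depth is z₀ = a√(2mU₀)/ℏ = 2.42 × √(37.40) = 14.80.
A new bound state (alternating even/odd) appears each time z₀ passes a multiple of π/2, so N = ⌊2z₀/π⌋ + 1 = ⌊9.422⌋ + 1 = 10.

N = 10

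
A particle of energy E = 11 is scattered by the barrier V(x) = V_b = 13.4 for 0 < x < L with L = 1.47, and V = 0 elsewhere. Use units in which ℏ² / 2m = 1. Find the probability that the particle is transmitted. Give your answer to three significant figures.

T = 0.0246

Since E < V_b the interior solution is evanescent with decay constant κ = √(2m(V_b − E))/ℏ = 1.549.
κL = 2.277, sinh(κL) = 4.824.
Matching ψ, ψ′ at both faces gives T = [1 + V_b² sinh²(κL) / (4E(V_b − E))]⁻¹ = 1/40.57 = 0.0246.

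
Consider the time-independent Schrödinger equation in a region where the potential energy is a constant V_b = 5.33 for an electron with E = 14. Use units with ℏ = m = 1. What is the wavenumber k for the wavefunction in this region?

k = 4.16

With E > V_b the solution is oscillatory, ψ ∝ e^{±ikx} with k = √(2m(E − V_b))/ℏ.
k = √(2 × 1 × 8.67) = 4.164.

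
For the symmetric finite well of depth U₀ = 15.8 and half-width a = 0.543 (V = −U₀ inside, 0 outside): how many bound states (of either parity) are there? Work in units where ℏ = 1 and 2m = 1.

Define the well-strength parameter z₀ = (a/ℏ)√(2mU₀) = 0.543 × √(2·0.5·15.8) = 2.158.
A new bound state (alternating even/odd) appears each time z₀ passes a multiple of π/2, so N = ⌊2z₀/π⌋ + 1 = ⌊1.374⌋ + 1 = 2.

N = 2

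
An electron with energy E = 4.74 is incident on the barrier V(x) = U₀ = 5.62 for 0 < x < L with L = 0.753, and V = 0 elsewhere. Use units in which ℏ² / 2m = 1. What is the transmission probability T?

E < U₀: inside the barrier ψ ∝ e^{±κx} with κ = √(2m(U₀ − E))/ℏ = 0.9381.
κL = 0.7064, sinh(κL) = 0.7666.
Matching ψ, ψ′ at both faces gives T = [1 + U₀² sinh²(κL) / (4E(U₀ − E))]⁻¹ = 1/2.112 = 0.473.

T = 0.473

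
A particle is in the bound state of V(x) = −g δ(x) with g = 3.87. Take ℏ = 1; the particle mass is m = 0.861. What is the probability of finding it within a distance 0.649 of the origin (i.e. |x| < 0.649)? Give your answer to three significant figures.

The normalised bound state is ψ = √κ e^{−κ|x|} with κ = mg/ℏ² = 3.332.
P(|x| < d) = ∫_{−d}^{d} κ e^{−2κ|x|} dx = 1 − e^{−2κd} = 1 − e^{−4.325} = 0.9868.

P = 0.987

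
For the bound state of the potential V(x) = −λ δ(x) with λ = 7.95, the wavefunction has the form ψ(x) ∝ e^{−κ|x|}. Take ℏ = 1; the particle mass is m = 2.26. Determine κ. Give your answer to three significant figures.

κ = 18.0

Integrate −(ℏ²/2m)ψ'' − λδ(x)ψ = Eψ from −ε to +ε: the ψ'' term gives ψ'(0⁺) − ψ'(0⁻) and the δ term gives −(2mλ/ℏ²)ψ(0).
With ψ ∝ e^{−κ|x|} this yields −2κ = −2mλ/ℏ², so κ = mλ/ℏ² = 17.97.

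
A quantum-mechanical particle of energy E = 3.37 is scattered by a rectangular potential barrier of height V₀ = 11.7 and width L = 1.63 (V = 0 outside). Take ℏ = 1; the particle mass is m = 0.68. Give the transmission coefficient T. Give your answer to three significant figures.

Since E < V₀ the interior solution is evanescent with decay constant κ = √(2m(V₀ − E))/ℏ = 3.366.
κL = 5.486, sinh(κL) = 120.7.
The exact tunnelling result is T⁻¹ = 1 + V₀² sinh²(κL) / [4E(V₀ − E)] = 17760, so T = 0.0000563.

T = 0.0000563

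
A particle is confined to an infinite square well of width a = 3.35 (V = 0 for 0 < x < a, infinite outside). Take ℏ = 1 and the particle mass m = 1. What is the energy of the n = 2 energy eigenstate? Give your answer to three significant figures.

Requiring ψ(0) = ψ(a) = 0 quantises k = nπ/a, hence E_n = ℏ²k²/2m = n²π²ℏ²/(2ma²).
E_2 = 2² × π² / (2 × 1 × 3.35²) = 1.759.

E = 1.76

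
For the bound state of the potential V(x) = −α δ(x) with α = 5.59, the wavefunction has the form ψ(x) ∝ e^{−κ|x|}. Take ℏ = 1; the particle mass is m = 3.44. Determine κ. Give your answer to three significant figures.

Integrating the TISE across x = 0 gives the cusp condition ψ'(0⁺) − ψ'(0⁻) = −(2mα/ℏ²)ψ(0).
With ψ ∝ e^{−κ|x|} this yields −2κ = −2mα/ℏ², so κ = mα/ℏ² = 19.23.

κ = 19.2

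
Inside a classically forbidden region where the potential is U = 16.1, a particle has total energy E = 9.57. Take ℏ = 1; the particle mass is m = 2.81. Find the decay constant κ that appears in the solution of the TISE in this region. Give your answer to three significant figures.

Since E < U the TISE in this region is ψ'' = κ²ψ with κ = √(2m(U − E))/ℏ.
κ = √(2 × 2.81 × 6.53) = 6.058.

κ = 6.06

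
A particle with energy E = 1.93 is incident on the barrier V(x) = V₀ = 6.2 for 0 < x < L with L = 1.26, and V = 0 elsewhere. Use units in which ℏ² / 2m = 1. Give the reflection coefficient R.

R = 0.981

E < V₀: inside the barrier ψ ∝ e^{±κx} with κ = √(2m(V₀ − E))/ℏ = 2.066.
κL = 2.604, sinh(κL) = 6.720.
The exact tunnelling result is T⁻¹ = 1 + V₀² sinh²(κL) / [4E(V₀ − E)] = 53.65, so T = 0.0186.
R = 1 − T = 0.981.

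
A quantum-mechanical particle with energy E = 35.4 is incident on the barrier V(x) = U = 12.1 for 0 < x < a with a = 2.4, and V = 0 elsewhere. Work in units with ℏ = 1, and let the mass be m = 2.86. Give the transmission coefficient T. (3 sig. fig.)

T = 0.987

E > U: inside the barrier k₂ = √(2m(E − U))/ℏ = 11.54, k₂a = 27.71.
Matching at both interfaces gives T⁻¹ = 1 + U² sin²(k₂a) / [4E(E − U)] = 1.013, hence T = 0.987.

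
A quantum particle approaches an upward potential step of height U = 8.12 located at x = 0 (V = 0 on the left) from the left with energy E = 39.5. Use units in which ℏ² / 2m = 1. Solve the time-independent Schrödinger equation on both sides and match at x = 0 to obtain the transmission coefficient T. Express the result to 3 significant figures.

T = 0.997

On each side the TISE gives plane waves with k = √(2m(E − V))/ℏ: k₁ = √(2·½·39.5) = 6.285, k₂ = √(2·½·31.38) = 5.602.
Continuity of ψ and ψ′ at the step yields the reflection amplitude r = (k₁ − k₂)/(k₁ + k₂) = 0.05747; thus R = |r|² = 0.003303, T = 0.9967.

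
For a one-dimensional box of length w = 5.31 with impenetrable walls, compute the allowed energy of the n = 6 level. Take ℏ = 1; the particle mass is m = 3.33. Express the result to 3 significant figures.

Requiring ψ(0) = ψ(w) = 0 quantises k = nπ/w, hence E_n = ℏ²k²/2m = n²π²ℏ²/(2mw²).
E_6 = 6² × π² / (2 × 3.33 × 5.31²) = 1.892.

E = 1.89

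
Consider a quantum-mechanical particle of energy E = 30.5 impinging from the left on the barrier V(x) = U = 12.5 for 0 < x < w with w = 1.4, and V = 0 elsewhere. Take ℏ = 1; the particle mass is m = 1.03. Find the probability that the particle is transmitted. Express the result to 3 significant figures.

E > U: inside the barrier k₂ = √(2m(E − U))/ℏ = 6.089, k₂w = 8.525.
T = [1 + U² sin²(k₂w) / (4E(E − U))]⁻¹ = 1/1.044 = 0.958.

T = 0.958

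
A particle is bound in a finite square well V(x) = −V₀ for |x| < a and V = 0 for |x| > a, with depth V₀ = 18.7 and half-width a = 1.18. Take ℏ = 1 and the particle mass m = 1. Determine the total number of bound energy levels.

N = 5

The dimensionless depth is z₀ = a√(2mV₀)/ℏ = 1.18 × √(37.40) = 7.216.
The even/odd transcendental equations gain one root per π/2 in z₀, giving N = 1 + ⌊2z₀/π⌋ = 1 + ⌊4.594⌋ = 5.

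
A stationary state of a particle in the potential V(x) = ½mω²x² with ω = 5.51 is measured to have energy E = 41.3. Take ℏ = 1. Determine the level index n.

E_n = ℏω(n + ½) ⇒ n = E/(ℏω) − ½ = 41.3/5.51 − 0.5 = 6.995 → n = 7.

n = 7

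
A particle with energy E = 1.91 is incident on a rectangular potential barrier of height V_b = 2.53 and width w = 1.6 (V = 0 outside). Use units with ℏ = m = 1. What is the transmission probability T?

T = 0.0816

E < V_b: inside the barrier ψ ∝ e^{±κx} with κ = √(2m(V_b − E))/ℏ = 1.114.
κw = 1.782, sinh(κw) = 2.886.
The exact tunnelling result is T⁻¹ = 1 + V_b² sinh²(κw) / [4E(V_b − E)] = 12.25, so T = 0.0816.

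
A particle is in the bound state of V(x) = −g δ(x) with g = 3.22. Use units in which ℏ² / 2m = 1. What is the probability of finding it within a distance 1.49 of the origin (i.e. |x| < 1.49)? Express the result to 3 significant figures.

P = 0.992

The normalised bound state is ψ = √κ e^{−κ|x|} with κ = mg/ℏ² = 1.610.
P(|x| < d) = ∫_{−d}^{d} κ e^{−2κ|x|} dx = 1 − e^{−2κd} = 1 − e^{−4.798} = 0.9918.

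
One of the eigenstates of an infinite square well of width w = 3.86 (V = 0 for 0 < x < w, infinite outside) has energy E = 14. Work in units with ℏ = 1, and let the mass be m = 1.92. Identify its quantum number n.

From E_n = n²π²ℏ²/(2mw²) invert to n = √(2mw²E)/(πℏ).
n = (3.86/π) × √(2 × 1.92 × 14) = 9.009 → n = 9.

n = 9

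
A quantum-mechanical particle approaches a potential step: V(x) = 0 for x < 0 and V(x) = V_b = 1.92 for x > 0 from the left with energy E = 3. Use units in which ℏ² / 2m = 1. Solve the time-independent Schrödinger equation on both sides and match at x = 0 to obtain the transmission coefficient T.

T = 0.938

On each side the TISE gives plane waves with k = √(2m(E − V))/ℏ: k₁ = √(2·½·3) = 1.732, k₂ = √(2·½·1.08) = 1.039.
Continuity of ψ and ψ′ at the step yields the reflection amplitude r = (k₁ − k₂)/(k₁ + k₂) = 0.2500; thus R = |r|² = 0.06250, T = 0.9375.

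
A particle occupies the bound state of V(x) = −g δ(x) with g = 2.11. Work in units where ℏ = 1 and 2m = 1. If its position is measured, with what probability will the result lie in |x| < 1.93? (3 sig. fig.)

P = 0.983

The normalised bound state is ψ = √κ e^{−κ|x|} with κ = mg/ℏ² = 1.055.
P(|x| < d) = ∫_{−d}^{d} κ e^{−2κ|x|} dx = 1 − e^{−2κd} = 1 − e^{−4.072} = 0.9830.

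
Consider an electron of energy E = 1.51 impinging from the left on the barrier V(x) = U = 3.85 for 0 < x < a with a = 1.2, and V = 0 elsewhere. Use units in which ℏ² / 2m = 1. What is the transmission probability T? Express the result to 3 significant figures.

E < U: inside the barrier ψ ∝ e^{±κx} with κ = √(2m(U − E))/ℏ = 1.530.
κa = 1.836, sinh(κa) = 3.055.
Matching ψ, ψ′ at both faces gives T = [1 + U² sinh²(κa) / (4E(U − E))]⁻¹ = 1/10.79 = 0.0927.

T = 0.0927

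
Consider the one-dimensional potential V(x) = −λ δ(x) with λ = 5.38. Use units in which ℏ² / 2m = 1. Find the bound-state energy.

For x ≠ 0 the bound state is ψ ∝ e^{−κ|x|}; integrating the TISE across the delta gives the cusp condition 2κ = 2mλ/ℏ², so κ = 2.690.
Then E = −ℏ²κ²/(2m) = −mλ²/(2ℏ²) = -7.236.

E = -7.24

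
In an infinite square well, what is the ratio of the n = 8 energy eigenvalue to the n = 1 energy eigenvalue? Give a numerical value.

Since E_n ∝ n², the ratio is (8/1)² = 64.

64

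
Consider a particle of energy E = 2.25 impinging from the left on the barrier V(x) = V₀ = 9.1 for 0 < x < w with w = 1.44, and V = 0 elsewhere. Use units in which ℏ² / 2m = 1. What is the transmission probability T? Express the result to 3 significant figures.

T = 0.00159

Since E < V₀ the interior solution is evanescent with decay constant κ = √(2m(V₀ − E))/ℏ = 2.617.
κw = 3.769, sinh(κw) = 21.65.
The exact tunnelling result is T⁻¹ = 1 + V₀² sinh²(κw) / [4E(V₀ − E)] = 630.8, so T = 0.00159.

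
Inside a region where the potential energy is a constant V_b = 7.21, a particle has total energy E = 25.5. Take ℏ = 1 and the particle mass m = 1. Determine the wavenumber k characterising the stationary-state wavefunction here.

k = 6.05

With E > V_b the solution is oscillatory, ψ ∝ e^{±ikx} with k = √(2m(E − V_b))/ℏ.
k = √(2 × 1 × 18.29) = 6.048.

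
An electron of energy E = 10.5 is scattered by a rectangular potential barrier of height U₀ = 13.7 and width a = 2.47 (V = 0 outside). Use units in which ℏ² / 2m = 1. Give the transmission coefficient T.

T = 0.000416

E < U₀: inside the barrier ψ ∝ e^{±κx} with κ = √(2m(U₀ − E))/ℏ = 1.789.
κa = 4.418, sinh(κa) = 41.48.
The exact tunnelling result is T⁻¹ = 1 + U₀² sinh²(κa) / [4E(U₀ − E)] = 2404, so T = 0.000416.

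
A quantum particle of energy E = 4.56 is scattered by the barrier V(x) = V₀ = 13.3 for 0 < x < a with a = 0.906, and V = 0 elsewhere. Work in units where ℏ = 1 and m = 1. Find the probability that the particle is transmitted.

T = 0.00185

E < V₀: inside the barrier ψ ∝ e^{±κx} with κ = √(2m(V₀ − E))/ℏ = 4.181.
κa = 3.788, sinh(κa) = 22.07.
Matching ψ, ψ′ at both faces gives T = [1 + V₀² sinh²(κa) / (4E(V₀ − E))]⁻¹ = 1/541.5 = 0.00185.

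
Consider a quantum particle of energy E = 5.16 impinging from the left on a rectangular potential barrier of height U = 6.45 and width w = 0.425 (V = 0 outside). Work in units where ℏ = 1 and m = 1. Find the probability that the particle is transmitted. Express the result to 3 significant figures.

T = 0.541

E < U: inside the barrier ψ ∝ e^{±κx} with κ = √(2m(U − E))/ℏ = 1.606.
κw = 0.6827, sinh(κw) = 0.7369.
Matching ψ, ψ′ at both faces gives T = [1 + U² sinh²(κw) / (4E(U − E))]⁻¹ = 1/1.849 = 0.541.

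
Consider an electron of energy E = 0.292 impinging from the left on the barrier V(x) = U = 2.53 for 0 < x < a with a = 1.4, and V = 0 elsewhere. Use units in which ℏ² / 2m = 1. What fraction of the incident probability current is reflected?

E < U: inside the barrier ψ ∝ e^{±κx} with κ = √(2m(U − E))/ℏ = 1.496.
κa = 2.094, sinh(κa) = 3.999.
Matching ψ, ψ′ at both faces gives T = [1 + U² sinh²(κa) / (4E(U − E))]⁻¹ = 1/40.15 = 0.0249.
R = 1 − T = 0.975.

R = 0.975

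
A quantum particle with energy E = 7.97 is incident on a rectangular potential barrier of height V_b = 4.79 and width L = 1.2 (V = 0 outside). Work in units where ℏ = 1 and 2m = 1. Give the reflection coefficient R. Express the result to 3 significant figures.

E > V_b: inside the barrier k₂ = √(2m(E − V_b))/ℏ = 1.783, k₂L = 2.140.
Matching at both interfaces gives T⁻¹ = 1 + V_b² sin²(k₂L) / [4E(E − V_b)] = 1.161, hence T = 0.862.
R = 1 − T = 0.138.

R = 0.138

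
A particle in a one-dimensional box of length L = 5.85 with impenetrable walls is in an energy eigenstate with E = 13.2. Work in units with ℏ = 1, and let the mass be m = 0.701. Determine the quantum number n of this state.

n = 8

From E_n = n²π²ℏ²/(2mL²) invert to n = √(2mL²E)/(πℏ).
n = (5.85/π) × √(2 × 0.701 × 13.2) = 8.011 → n = 8.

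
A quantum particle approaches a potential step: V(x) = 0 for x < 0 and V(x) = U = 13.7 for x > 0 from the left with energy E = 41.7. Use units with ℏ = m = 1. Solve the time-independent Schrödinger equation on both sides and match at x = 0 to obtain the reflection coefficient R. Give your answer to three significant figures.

R = 0.00985

The wavenumbers are k₁ = √(2mE)/ℏ = 9.132 on the left and k₂ = √(2m(E − U))/ℏ = 7.483 on the right.
Continuity of ψ and ψ′ at the step yields the reflection amplitude r = (k₁ − k₂)/(k₁ + k₂) = 0.09925; thus R = |r|² = 0.009850, T = 0.9902.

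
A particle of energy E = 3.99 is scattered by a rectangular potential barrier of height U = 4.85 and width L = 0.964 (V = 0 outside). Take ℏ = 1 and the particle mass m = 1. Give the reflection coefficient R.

R = 0.820

E < U: inside the barrier ψ ∝ e^{±κx} with κ = √(2m(U − E))/ℏ = 1.311.
κL = 1.264, sinh(κL) = 1.629.
The exact tunnelling result is T⁻¹ = 1 + U² sinh²(κL) / [4E(U − E)] = 5.548, so T = 0.180.
R = 1 − T = 0.820.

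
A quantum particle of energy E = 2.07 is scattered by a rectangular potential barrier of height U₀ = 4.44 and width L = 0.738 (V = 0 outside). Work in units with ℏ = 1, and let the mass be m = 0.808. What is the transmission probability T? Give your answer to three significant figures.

Since E < U₀ the interior solution is evanescent with decay constant κ = √(2m(U₀ − E))/ℏ = 1.957.
κL = 1.444, sinh(κL) = 2.001.
Matching ψ, ψ′ at both faces gives T = [1 + U₀² sinh²(κL) / (4E(U₀ − E))]⁻¹ = 1/5.024 = 0.199.

T = 0.199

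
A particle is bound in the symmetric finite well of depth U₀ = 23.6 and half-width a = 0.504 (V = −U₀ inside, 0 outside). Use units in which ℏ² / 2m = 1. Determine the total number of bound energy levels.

The dimensionless depth is z₀ = a√(2mU₀)/ℏ = 0.504 × √(23.60) = 2.448.
The even/odd transcendental equations gain one root per π/2 in z₀, giving N = 1 + ⌊2z₀/π⌋ = 1 + ⌊1.559⌋ = 2.

N = 2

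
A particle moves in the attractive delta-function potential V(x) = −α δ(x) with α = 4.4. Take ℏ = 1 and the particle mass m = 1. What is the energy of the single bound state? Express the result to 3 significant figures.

E = -9.68

For x ≠ 0 the bound state is ψ ∝ e^{−κ|x|}; integrating the TISE across the delta gives the cusp condition 2κ = 2mα/ℏ², so κ = 4.400.
Then E = −ℏ²κ²/(2m) = −mα²/(2ℏ²) = -9.680.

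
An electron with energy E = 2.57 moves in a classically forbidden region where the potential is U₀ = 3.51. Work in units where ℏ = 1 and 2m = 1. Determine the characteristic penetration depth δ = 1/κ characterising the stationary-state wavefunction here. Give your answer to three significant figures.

δ = 1.03

Since E < U₀ the TISE in this region is ψ'' = κ²ψ with κ = √(2m(U₀ − E))/ℏ.
κ = √(2 × 0.5 × 0.94) = 0.9695. The penetration depth is δ = 1/κ = 1.03.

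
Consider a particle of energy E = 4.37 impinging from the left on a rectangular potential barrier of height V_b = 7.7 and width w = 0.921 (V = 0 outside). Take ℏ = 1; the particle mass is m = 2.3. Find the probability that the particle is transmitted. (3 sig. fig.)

E < V_b: inside the barrier ψ ∝ e^{±κx} with κ = √(2m(V_b − E))/ℏ = 3.914.
κw = 3.605, sinh(κw) = 18.37.
The exact tunnelling result is T⁻¹ = 1 + V_b² sinh²(κw) / [4E(V_b − E)] = 344.7, so T = 0.00290.

T = 0.00290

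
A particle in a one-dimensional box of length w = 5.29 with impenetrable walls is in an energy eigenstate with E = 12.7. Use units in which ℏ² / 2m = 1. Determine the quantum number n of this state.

From E_n = n²π²ℏ²/(2mw²) invert to n = √(2mw²E)/(πℏ).
n = (5.29/π) × √(2 × 0.5 × 12.7) = 6.001 → n = 6.

n = 6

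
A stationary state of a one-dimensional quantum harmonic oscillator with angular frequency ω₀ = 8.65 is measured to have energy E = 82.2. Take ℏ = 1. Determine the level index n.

Invert E_n = (n + ½)ℏω₀: n = E/ℏω₀ − ½ = 9.003, so n = 9.

n = 9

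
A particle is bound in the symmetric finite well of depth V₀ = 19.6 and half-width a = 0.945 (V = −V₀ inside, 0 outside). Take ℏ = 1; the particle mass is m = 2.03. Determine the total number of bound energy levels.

N = 6

Define the well-strength parameter z₀ = (a/ℏ)√(2mV₀) = 0.945 × √(2·2.03·19.6) = 8.430.
The even/odd transcendental equations gain one root per π/2 in z₀, giving N = 1 + ⌊2z₀/π⌋ = 1 + ⌊5.367⌋ = 6.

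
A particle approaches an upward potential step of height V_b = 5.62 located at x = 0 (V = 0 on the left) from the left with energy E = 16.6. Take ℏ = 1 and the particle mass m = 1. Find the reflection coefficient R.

The wavenumbers are k₁ = √(2mE)/ℏ = 5.762 on the left and k₂ = √(2m(E − V_b))/ℏ = 4.686 on the right.
Matching ψ and ψ′ at x = 0 gives r = (k₁ − k₂)/(k₁ + k₂), so R = r² = 0.01060 and T = 1 − R = 0.9894.

R = 0.0106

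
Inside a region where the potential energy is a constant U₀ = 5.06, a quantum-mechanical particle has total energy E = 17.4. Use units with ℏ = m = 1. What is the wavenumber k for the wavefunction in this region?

With E > U₀ the solution is oscillatory, ψ ∝ e^{±ikx} with k = √(2m(E − U₀))/ℏ.
k = √(2 × 1 × 12.34) = 4.968.

k = 4.97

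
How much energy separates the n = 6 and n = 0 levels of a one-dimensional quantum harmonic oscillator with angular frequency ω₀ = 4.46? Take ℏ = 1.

E_n = ℏω₀(n + ½), so ΔE = (6 − 0) ℏω₀ = 6 × 4.46 = 26.76.

ΔE = 26.8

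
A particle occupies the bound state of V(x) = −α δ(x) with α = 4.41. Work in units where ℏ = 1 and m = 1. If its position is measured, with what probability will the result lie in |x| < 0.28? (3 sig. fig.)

The normalised bound state is ψ = √κ e^{−κ|x|} with κ = mα/ℏ² = 4.410.
P(|x| < d) = ∫_{−d}^{d} κ e^{−2κ|x|} dx = 1 − e^{−2κd} = 1 − e^{−2.470} = 0.9154.

P = 0.915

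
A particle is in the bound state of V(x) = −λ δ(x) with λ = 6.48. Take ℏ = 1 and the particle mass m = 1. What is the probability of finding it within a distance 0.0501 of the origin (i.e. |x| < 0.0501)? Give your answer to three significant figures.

P = 0.478

The normalised bound state is ψ = √κ e^{−κ|x|} with κ = mλ/ℏ² = 6.480.
P(|x| < d) = ∫_{−d}^{d} κ e^{−2κ|x|} dx = 1 − e^{−2κd} = 1 − e^{−0.6493} = 0.4776.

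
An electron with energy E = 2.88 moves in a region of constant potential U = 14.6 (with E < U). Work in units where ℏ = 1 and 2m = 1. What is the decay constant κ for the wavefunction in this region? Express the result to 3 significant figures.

Since E < U the TISE in this region is ψ'' = κ²ψ with κ = √(2m(U − E))/ℏ.
κ = √(2 × 0.5 × 11.72) = 3.423.

κ = 3.42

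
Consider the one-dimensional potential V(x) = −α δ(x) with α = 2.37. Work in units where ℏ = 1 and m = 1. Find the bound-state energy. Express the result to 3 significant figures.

E = -2.81

The bound state is ψ(x) = √κ e^{−κ|x|}. The derivative jump ψ'(0⁺) − ψ'(0⁻) = −(2mα/ℏ²)ψ(0) fixes κ = mα/ℏ² = 2.370.
Then E = −ℏ²κ²/(2m) = −mα²/(2ℏ²) = -2.808.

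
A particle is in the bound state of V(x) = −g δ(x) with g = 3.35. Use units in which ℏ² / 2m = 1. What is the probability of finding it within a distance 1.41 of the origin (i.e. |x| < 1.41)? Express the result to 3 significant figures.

The normalised bound state is ψ = √κ e^{−κ|x|} with κ = mg/ℏ² = 1.675.
P(|x| < d) = ∫_{−d}^{d} κ e^{−2κ|x|} dx = 1 − e^{−2κd} = 1 − e^{−4.724} = 0.9911.

P = 0.991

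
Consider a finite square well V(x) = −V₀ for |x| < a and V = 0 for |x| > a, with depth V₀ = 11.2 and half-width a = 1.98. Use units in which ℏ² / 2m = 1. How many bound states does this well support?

N = 5

Define the well-strength parameter z₀ = (a/ℏ)√(2mV₀) = 1.98 × √(2·0.5·11.2) = 6.626.
A new bound state (alternating even/odd) appears each time z₀ passes a multiple of π/2, so N = ⌊2z₀/π⌋ + 1 = ⌊4.218⌋ + 1 = 5.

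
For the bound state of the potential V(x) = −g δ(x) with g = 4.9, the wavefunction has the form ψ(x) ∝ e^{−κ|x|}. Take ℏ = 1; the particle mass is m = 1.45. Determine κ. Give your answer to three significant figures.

Integrate −(ℏ²/2m)ψ'' − gδ(x)ψ = Eψ from −ε to +ε: the ψ'' term gives ψ'(0⁺) − ψ'(0⁻) and the δ term gives −(2mg/ℏ²)ψ(0).
With ψ ∝ e^{−κ|x|} this yields −2κ = −2mg/ℏ², so κ = mg/ℏ² = 7.105.

κ = 7.11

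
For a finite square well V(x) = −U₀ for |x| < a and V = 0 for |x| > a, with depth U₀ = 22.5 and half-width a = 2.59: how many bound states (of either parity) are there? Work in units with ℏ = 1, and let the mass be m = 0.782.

N = 10

The dimensionless depth is z₀ = a√(2mU₀)/ℏ = 2.59 × √(35.19) = 15.36.
A new bound state (alternating even/odd) appears each time z₀ passes a multiple of π/2, so N = ⌊2z₀/π⌋ + 1 = ⌊9.781⌋ + 1 = 10.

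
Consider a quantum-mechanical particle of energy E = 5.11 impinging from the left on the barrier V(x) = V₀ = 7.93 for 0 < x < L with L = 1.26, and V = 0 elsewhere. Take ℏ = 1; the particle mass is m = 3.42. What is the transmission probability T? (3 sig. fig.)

Since E < V₀ the interior solution is evanescent with decay constant κ = √(2m(V₀ − E))/ℏ = 4.392.
κL = 5.534, sinh(κL) = 126.5.
The exact tunnelling result is T⁻¹ = 1 + V₀² sinh²(κL) / [4E(V₀ − E)] = 17470, so T = 0.0000572.

T = 0.0000572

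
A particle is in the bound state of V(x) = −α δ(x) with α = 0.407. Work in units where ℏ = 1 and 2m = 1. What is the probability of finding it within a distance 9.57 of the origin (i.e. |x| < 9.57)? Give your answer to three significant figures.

P = 0.980

The normalised bound state is ψ = √κ e^{−κ|x|} with κ = mα/ℏ² = 0.2035.
P(|x| < d) = ∫_{−d}^{d} κ e^{−2κ|x|} dx = 1 − e^{−2κd} = 1 − e^{−3.895} = 0.9797.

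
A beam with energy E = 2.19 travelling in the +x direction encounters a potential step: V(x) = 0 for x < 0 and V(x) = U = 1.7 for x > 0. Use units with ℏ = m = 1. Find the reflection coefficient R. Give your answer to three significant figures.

R = 0.128

On each side the TISE gives plane waves with k = √(2m(E − V))/ℏ: k₁ = √(2·1·2.19) = 2.093, k₂ = √(2·1·0.49) = 0.9899.
Continuity of ψ and ψ′ at the step yields the reflection amplitude r = (k₁ − k₂)/(k₁ + k₂) = 0.3578; thus R = |r|² = 0.1280, T = 0.8720.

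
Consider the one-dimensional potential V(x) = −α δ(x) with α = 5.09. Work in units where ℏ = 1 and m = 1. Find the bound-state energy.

E = -13.0

The bound state is ψ(x) = √κ e^{−κ|x|}. The derivative jump ψ'(0⁺) − ψ'(0⁻) = −(2mα/ℏ²)ψ(0) fixes κ = mα/ℏ² = 5.090.
Then E = −ℏ²κ²/(2m) = −mα²/(2ℏ²) = -12.95.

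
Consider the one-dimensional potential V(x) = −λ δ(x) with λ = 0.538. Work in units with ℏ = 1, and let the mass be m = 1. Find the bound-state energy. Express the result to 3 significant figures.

E = -0.145

The bound state is ψ(x) = √κ e^{−κ|x|}. The derivative jump ψ'(0⁺) − ψ'(0⁻) = −(2mλ/ℏ²)ψ(0) fixes κ = mλ/ℏ² = 0.5380.
Then E = −ℏ²κ²/(2m) = −mλ²/(2ℏ²) = -0.1447.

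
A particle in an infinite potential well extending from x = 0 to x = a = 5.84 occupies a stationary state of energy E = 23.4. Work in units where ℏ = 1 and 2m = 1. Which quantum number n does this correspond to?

For an infinite well E_n = n²π²ℏ²/(2ma²), so n = (a/πℏ)√(2mE).
n = (5.84/π) × √(2 × 0.5 × 23.4) = 8.992 → n = 9.

n = 9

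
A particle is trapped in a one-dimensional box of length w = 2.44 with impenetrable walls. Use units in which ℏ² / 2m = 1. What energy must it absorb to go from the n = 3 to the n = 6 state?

ΔE = 44.8

E_n = n²π²ℏ²/(2mw²), so ΔE = (6² − 3²) π²ℏ²/(2mw²).
ΔE = 27 × π² / (2 × 0.5 × 2.44²) = 44.76.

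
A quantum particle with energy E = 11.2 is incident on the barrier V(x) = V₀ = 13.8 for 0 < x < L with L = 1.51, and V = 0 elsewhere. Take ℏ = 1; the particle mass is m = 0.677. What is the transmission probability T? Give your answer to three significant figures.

E < V₀: inside the barrier ψ ∝ e^{±κx} with κ = √(2m(V₀ − E))/ℏ = 1.876.
κL = 2.833, sinh(κL) = 8.470.
Matching ψ, ψ′ at both faces gives T = [1 + V₀² sinh²(κL) / (4E(V₀ − E))]⁻¹ = 1/118.3 = 0.00845.

T = 0.00845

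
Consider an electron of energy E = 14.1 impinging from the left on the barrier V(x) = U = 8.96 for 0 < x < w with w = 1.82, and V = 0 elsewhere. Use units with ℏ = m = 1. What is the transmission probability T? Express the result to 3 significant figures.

E > U: inside the barrier k₂ = √(2m(E − U))/ℏ = 3.206, k₂w = 5.835.
Matching at both interfaces gives T⁻¹ = 1 + U² sin²(k₂w) / [4E(E − U)] = 1.052, hence T = 0.951.

T = 0.951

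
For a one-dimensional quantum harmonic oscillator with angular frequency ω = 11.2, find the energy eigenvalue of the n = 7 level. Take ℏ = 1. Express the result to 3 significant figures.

E = 84.0

The oscillator eigenvalues are E_n = ℏω(n + ½), so E_7 = 11.2 × 7.5 = 84.00.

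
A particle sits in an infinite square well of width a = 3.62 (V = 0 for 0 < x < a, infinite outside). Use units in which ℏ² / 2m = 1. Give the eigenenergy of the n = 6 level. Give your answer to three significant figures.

The infinite-well eigenfunctions ψ_n = √(2/a) sin(nπx/a) vanish at both walls, giving E_n = n²π²ℏ²/(2ma²).
E_6 = 6² × π² / (2 × 0.5 × 3.62²) = 27.11.

E = 27.1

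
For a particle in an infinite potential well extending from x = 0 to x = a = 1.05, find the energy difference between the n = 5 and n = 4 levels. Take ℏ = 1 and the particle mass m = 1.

ΔE = 40.3

E_n = n²π²ℏ²/(2ma²), so ΔE = (5² − 4²) π²ℏ²/(2ma²).
ΔE = 9 × π² / (2 × 1 × 1.05²) = 40.28.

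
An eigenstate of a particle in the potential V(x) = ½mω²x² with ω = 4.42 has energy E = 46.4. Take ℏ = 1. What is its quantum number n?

n = 10

E_n = ℏω(n + ½) ⇒ n = E/(ℏω) − ½ = 46.4/4.42 − 0.5 = 9.998 → n = 10.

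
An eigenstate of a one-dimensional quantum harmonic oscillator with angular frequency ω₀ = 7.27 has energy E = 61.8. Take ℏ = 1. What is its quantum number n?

n = 8

E_n = ℏω₀(n + ½) ⇒ n = E/(ℏω₀) − ½ = 61.8/7.27 − 0.5 = 8.001 → n = 8.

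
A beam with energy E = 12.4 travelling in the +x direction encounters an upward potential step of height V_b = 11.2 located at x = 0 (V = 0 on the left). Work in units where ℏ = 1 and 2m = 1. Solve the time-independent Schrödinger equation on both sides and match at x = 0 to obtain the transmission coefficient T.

T = 0.724

The wavenumbers are k₁ = √(2mE)/ℏ = 3.521 on the left and k₂ = √(2m(E − V_b))/ℏ = 1.095 on the right.
Continuity of ψ and ψ′ at the step yields the reflection amplitude r = (k₁ − k₂)/(k₁ + k₂) = 0.5255; thus R = |r|² = 0.2761, T = 0.7239.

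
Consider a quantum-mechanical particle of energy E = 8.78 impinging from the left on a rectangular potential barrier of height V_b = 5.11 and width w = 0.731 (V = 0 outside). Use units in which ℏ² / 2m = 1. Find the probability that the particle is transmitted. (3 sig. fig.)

Above the barrier the interior wavenumber is k₂ = √(2m(E − V_b))/ℏ = 1.916, giving phase k₂w = 1.400.
T = [1 + V_b² sin²(k₂w) / (4E(E − V_b))]⁻¹ = 1/1.197 = 0.836.

T = 0.836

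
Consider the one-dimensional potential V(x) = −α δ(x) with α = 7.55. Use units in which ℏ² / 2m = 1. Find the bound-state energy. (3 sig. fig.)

E = -14.3

The bound state is ψ(x) = √κ e^{−κ|x|}. The derivative jump ψ'(0⁺) − ψ'(0⁻) = −(2mα/ℏ²)ψ(0) fixes κ = mα/ℏ² = 3.775.
Then E = −ℏ²κ²/(2m) = −mα²/(2ℏ²) = -14.25.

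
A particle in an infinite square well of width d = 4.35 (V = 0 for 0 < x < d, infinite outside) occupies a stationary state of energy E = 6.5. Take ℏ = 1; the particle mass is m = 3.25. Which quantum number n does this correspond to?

From E_n = n²π²ℏ²/(2md²) invert to n = √(2md²E)/(πℏ).
n = (4.35/π) × √(2 × 3.25 × 6.5) = 9.000 → n = 9.

n = 9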